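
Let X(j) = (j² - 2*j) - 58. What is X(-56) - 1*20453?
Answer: -17263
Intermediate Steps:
X(j) = -58 + j² - 2*j
X(-56) - 1*20453 = (-58 + (-56)² - 2*(-56)) - 1*20453 = (-58 + 3136 + 112) - 20453 = 3190 - 20453 = -17263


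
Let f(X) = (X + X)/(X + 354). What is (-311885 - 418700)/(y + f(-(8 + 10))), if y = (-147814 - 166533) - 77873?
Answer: 20456380/10982163 ≈ 1.8627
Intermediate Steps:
y = -392220 (y = -314347 - 77873 = -392220)
f(X) = 2*X/(354 + X) (f(X) = (2*X)/(354 + X) = 2*X/(354 + X))
(-311885 - 418700)/(y + f(-(8 + 10))) = (-311885 - 418700)/(-392220 + 2*(-(8 + 10))/(354 - (8 + 10))) = -730585/(-392220 + 2*(-1*18)/(354 - 1*18)) = -730585/(-392220 + 2*(-18)/(354 - 18)) = -730585/(-392220 + 2*(-18)/336) = -730585/(-392220 + 2*(-18)*(1/336)) = -730585/(-392220 - 3/28) = -730585/(-10982163/28) = -730585*(-28/10982163) = 20456380/10982163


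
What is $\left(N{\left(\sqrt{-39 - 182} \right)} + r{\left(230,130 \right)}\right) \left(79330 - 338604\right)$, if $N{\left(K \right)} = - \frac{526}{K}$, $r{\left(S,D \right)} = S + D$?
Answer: $-93338640 - \frac{136378124 i \sqrt{221}}{221} \approx -9.3339 \cdot 10^{7} - 9.1738 \cdot 10^{6} i$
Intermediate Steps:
$r{\left(S,D \right)} = D + S$
$\left(N{\left(\sqrt{-39 - 182} \right)} + r{\left(230,130 \right)}\right) \left(79330 - 338604\right) = \left(- \frac{526}{\sqrt{-39 - 182}} + \left(130 + 230\right)\right) \left(79330 - 338604\right) = \left(- \frac{526}{\sqrt{-221}} + 360\right) \left(-259274\right) = \left(- \frac{526}{i \sqrt{221}} + 360\right) \left(-259274\right) = \left(- 526 \left(- \frac{i \sqrt{221}}{221}\right) + 360\right) \left(-259274\right) = \left(\frac{526 i \sqrt{221}}{221} + 360\right) \left(-259274\right) = \left(360 + \frac{526 i \sqrt{221}}{221}\right) \left(-259274\right) = -93338640 - \frac{136378124 i \sqrt{221}}{221}$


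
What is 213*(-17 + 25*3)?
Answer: 12354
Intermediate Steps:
213*(-17 + 25*3) = 213*(-17 + 75) = 213*58 = 12354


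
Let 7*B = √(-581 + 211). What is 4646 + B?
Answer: 4646 + I*√370/7 ≈ 4646.0 + 2.7479*I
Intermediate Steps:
B = I*√370/7 (B = √(-581 + 211)/7 = √(-370)/7 = (I*√370)/7 = I*√370/7 ≈ 2.7479*I)
4646 + B = 4646 + I*√370/7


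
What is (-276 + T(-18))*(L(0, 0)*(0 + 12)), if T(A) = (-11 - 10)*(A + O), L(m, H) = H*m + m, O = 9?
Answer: 0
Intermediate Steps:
L(m, H) = m + H*m
T(A) = -189 - 21*A (T(A) = (-11 - 10)*(A + 9) = -21*(9 + A) = -189 - 21*A)
(-276 + T(-18))*(L(0, 0)*(0 + 12)) = (-276 + (-189 - 21*(-18)))*((0*(1 + 0))*(0 + 12)) = (-276 + (-189 + 378))*((0*1)*12) = (-276 + 189)*(0*12) = -87*0 = 0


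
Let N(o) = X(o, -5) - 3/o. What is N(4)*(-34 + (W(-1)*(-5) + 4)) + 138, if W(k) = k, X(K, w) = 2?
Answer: 427/4 ≈ 106.75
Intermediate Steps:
N(o) = 2 - 3/o
N(4)*(-34 + (W(-1)*(-5) + 4)) + 138 = (2 - 3/4)*(-34 + (-1*(-5) + 4)) + 138 = (2 - 3*¼)*(-34 + (5 + 4)) + 138 = (2 - ¾)*(-34 + 9) + 138 = (5/4)*(-25) + 138 = -125/4 + 138 = 427/4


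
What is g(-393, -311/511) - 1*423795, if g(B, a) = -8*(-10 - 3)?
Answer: -423691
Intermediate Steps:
g(B, a) = 104 (g(B, a) = -8*(-13) = 104)
g(-393, -311/511) - 1*423795 = 104 - 1*423795 = 104 - 423795 = -423691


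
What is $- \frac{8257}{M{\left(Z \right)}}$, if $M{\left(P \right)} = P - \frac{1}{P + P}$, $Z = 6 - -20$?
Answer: $- \frac{429364}{1351} \approx -317.81$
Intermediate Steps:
$Z = 26$ ($Z = 6 + 20 = 26$)
$M{\left(P \right)} = P - \frac{1}{2 P}$
$- \frac{8257}{M{\left(Z \right)}} = - \frac{8257}{26 - \frac{1}{2 \cdot 26}} = - \frac{8257}{26 - \frac{1}{52}} = - \frac{8257}{\frac{1351}{52}} = \left(-8257\right) \frac{52}{1351} = - \frac{429364}{1351}$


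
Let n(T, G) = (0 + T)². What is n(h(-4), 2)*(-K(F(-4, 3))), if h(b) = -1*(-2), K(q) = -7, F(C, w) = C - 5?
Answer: 28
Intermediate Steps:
F(C, w) = -5 + C
h(b) = 2
n(T, G) = T²
n(h(-4), 2)*(-K(F(-4, 3))) = 2²*(-1*(-7)) = 4*7 = 28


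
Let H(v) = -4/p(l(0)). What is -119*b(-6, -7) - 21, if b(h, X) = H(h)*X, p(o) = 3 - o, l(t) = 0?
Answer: -3395/3 ≈ -1131.7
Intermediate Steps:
H(v) = -4/3 (H(v) = -4/(3 - 1*0) = -4/(3 + 0) = -4/3)
b(h, X) = -4*X/3
-119*b(-6, -7) - 21 = -(-476)*(-7)/3 - 21 = -119*28/3 - 21 = -3332/3 - 21 = -3395/3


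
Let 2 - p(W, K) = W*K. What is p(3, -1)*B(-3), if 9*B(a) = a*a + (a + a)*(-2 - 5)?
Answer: 85/3 ≈ 28.333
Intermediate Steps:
B(a) = -14*a/9 + a**2/9 (B(a) = (a*a + (a + a)*(-2 - 5))/9 = (a**2 + (2*a)*(-7))/9 = (a**2 - 14*a)/9 = -14*a/9 + a**2/9)
p(W, K) = 2 - K*W (p(W, K) = 2 - W*K = 2 - K*W)
p(3, -1)*B(-3) = (2 - 1*(-1)*3)*((1/9)*(-3)*(-14 - 3)) = (2 + 3)*((1/9)*(-3)*(-17)) = 5*(17/3) = 85/3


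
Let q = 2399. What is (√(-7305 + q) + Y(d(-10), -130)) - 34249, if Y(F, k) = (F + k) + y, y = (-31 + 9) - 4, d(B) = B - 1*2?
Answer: -34417 + I*√4906 ≈ -34417.0 + 70.043*I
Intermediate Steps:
d(B) = -2 + B (d(B) = B - 2 = -2 + B)
y = -26 (y = -22 - 4 = -26)
Y(F, k) = -26 + F + k (Y(F, k) = (F + k) - 26 = -26 + F + k)
(√(-7305 + q) + Y(d(-10), -130)) - 34249 = (√(-7305 + 2399) + (-26 + (-2 - 10) - 130)) - 34249 = (√(-4906) + (-26 - 12 - 130)) - 34249 = (I*√4906 - 168) - 34249 = (-168 + I*√4906) - 34249 = -34417 + I*√4906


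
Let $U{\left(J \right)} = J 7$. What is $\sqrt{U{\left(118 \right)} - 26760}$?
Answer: $i \sqrt{25934} \approx 161.04 i$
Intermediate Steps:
$U{\left(J \right)} = 7 J$
$\sqrt{U{\left(118 \right)} - 26760} = \sqrt{7 \cdot 118 - 26760} = \sqrt{826 - 26760} = \sqrt{-25934} = i \sqrt{25934}$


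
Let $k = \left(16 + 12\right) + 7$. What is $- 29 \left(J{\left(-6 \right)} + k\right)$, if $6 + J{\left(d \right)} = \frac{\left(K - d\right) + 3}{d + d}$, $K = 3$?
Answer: $-812$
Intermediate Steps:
$k = 35$ ($k = 28 + 7 = 35$)
$J{\left(d \right)} = -6 + \frac{6 - d}{2 d}$ ($J{\left(d \right)} = -6 + \frac{\left(3 - d\right) + 3}{d + d} = -6 + \frac{6 - d}{2 d}$)
$- 29 \left(J{\left(-6 \right)} + k\right) = - 29 \left(\left(- \frac{13}{2} + \frac{3}{-6}\right) + 35\right) = - 29 \left(\left(- \frac{13}{2} + 3 \left(- \frac{1}{6}\right)\right) + 35\right) = - 29 \left(\left(- \frac{13}{2} - \frac{1}{2}\right) + 35\right) = - 29 \left(-7 + 35\right) = \left(-29\right) 28 = -812$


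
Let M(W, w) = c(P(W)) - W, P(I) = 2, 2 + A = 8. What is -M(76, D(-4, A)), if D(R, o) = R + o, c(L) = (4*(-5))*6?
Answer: 196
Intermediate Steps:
A = 6 (A = -2 + 8 = 6)
c(L) = -120 (c(L) = -20*6 = -120)
M(W, w) = -120 - W
-M(76, D(-4, A)) = -(-120 - 1*76) = -(-120 - 76) = -1*(-196) = 196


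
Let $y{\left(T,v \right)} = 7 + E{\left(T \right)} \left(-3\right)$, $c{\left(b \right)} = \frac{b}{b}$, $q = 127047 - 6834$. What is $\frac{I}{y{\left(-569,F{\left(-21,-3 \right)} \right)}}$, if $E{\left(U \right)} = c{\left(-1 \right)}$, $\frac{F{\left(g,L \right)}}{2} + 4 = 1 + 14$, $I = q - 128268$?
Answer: $- \frac{8055}{4} \approx -2013.8$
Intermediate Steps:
$q = 120213$ ($q = 127047 + \left(-88777 + 81943\right) = 127047 - 6834 = 120213$)
$I = -8055$ ($I = 120213 - 128268 = -8055$)
$F{\left(g,L \right)} = 22$ ($F{\left(g,L \right)} = -8 + 2 \left(1 + 14\right) = -8 + 2 \cdot 15 = -8 + 30 = 22$)
$c{\left(b \right)} = 1$
$E{\left(U \right)} = 1$
$y{\left(T,v \right)} = 4$ ($y{\left(T,v \right)} = 7 + 1 \left(-3\right) = 7 - 3 = 4$)
$\frac{I}{y{\left(-569,F{\left(-21,-3 \right)} \right)}} = - \frac{8055}{4}$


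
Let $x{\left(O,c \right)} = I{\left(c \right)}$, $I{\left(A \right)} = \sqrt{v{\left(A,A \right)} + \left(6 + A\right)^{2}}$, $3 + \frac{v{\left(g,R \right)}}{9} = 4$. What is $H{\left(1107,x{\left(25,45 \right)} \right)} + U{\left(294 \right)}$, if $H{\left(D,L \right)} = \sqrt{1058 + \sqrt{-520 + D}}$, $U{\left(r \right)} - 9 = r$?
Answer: $303 + \sqrt{1058 + \sqrt{587}} \approx 335.9$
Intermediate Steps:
$v{\left(g,R \right)} = 9$ ($v{\left(g,R \right)} = -27 + 9 \cdot 4 = -27 + 36 = 9$)
$I{\left(A \right)} = \sqrt{9 + \left(6 + A\right)^{2}}$
$x{\left(O,c \right)} = \sqrt{9 + \left(6 + c\right)^{2}}$
$U{\left(r \right)} = 9 + r$
$H{\left(1107,x{\left(25,45 \right)} \right)} + U{\left(294 \right)} = \sqrt{1058 + \sqrt{-520 + 1107}} + \left(9 + 294\right) = \sqrt{1058 + \sqrt{587}} + 303 = 303 + \sqrt{1058 + \sqrt{587}}$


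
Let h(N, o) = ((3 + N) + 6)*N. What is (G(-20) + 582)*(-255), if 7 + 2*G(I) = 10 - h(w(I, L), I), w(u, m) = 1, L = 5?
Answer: -295035/2 ≈ -1.4752e+5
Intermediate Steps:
h(N, o) = N*(9 + N) (h(N, o) = (9 + N)*N = N*(9 + N))
G(I) = -7/2 (G(I) = -7/2 + (10 - (9 + 1))/2 = -7/2 + (10 - 10)/2 = -7/2 + (½)*0 = -7/2 + 0 = -7/2)
(G(-20) + 582)*(-255) = (-7/2 + 582)*(-255) = (1157/2)*(-255) = -295035/2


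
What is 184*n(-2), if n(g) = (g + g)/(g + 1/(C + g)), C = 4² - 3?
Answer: 8096/21 ≈ 385.52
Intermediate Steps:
C = 13 (C = 16 - 3 = 13)
n(g) = 2*g/(g + 1/(13 + g)) (n(g) = (g + g)/(g + 1/(13 + g)) = (2*g)/(g + 1/(13 + g)) = 2*g/(g + 1/(13 + g)))
184*n(-2) = 184*(2*(-2)*(13 - 2)/(1 + (-2)² + 13*(-2))) = 184*(2*(-2)*11/(1 + 4 - 26)) = 184*(2*(-2)*11/(-21)) = 184*(2*(-2)*(-1/21)*11) = 184*(44/21) = 8096/21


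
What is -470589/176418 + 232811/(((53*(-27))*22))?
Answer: -15681014/1558359 ≈ -10.063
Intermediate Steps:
-470589/176418 + 232811/(((53*(-27))*22)) = -470589*1/176418 + 232811/((-1431*22)) = -156863/58806 + 232811/(-31482) = -156863/58806 + 232811*(-1/31482) = -156863/58806 - 232811/31482 = -15681014/1558359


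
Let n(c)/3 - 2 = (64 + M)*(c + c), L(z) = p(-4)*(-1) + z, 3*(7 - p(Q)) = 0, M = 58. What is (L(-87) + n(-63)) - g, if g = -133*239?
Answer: -14417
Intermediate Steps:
p(Q) = 7 (p(Q) = 7 - ⅓*0 = 7 + 0 = 7)
L(z) = -7 + z (L(z) = 7*(-1) + z = -7 + z)
n(c) = 6 + 732*c (n(c) = 6 + 3*((64 + 58)*(c + c)) = 6 + 3*(122*(2*c)) = 6 + 3*(244*c) = 6 + 732*c)
g = -31787
(L(-87) + n(-63)) - g = ((-7 - 87) + (6 + 732*(-63))) - 1*(-31787) = (-94 + (6 - 46116)) + 31787 = (-94 - 46110) + 31787 = -46204 + 31787 = -14417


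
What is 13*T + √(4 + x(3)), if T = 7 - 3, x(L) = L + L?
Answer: 52 + √10 ≈ 55.162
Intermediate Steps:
x(L) = 2*L
T = 4
13*T + √(4 + x(3)) = 13*4 + √(4 + 2*3) = 52 + √(4 + 6) = 52 + √10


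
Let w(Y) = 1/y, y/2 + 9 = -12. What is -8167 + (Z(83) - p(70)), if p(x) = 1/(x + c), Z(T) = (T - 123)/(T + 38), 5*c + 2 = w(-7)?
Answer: -2888651063/353683 ≈ -8167.3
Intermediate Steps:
y = -42 (y = -18 + 2*(-12) = -18 - 24 = -42)
w(Y) = -1/42 (w(Y) = 1/(-42) = -1/42)
c = -17/42 (c = -⅖ + (⅕)*(-1/42) = -⅖ - 1/210 = -17/42 ≈ -0.40476)
Z(T) = (-123 + T)/(38 + T)
p(x) = 1/(-17/42 + x) (p(x) = 1/(x - 17/42) = 1/(-17/42 + x))
-8167 + (Z(83) - p(70)) = -8167 + ((-123 + 83)/(38 + 83) - 42/(-17 + 42*70)) = -8167 + (-40/121 - 42/(-17 + 2940)) = -8167 + ((1/121)*(-40) - 42/2923) = -8167 + (-40/121 - 42/2923) = -8167 - 122002/353683 = -2888651063/353683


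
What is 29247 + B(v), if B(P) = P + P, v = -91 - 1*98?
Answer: 28869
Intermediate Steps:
v = -189 (v = -91 - 98 = -189)
B(P) = 2*P
29247 + B(v) = 29247 + 2*(-189) = 29247 - 378 = 28869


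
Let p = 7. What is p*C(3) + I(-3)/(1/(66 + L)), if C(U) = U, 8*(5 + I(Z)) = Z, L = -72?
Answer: 213/4 ≈ 53.250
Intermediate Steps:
I(Z) = -5 + Z/8
p*C(3) + I(-3)/(1/(66 + L)) = 7*3 + (-5 + (⅛)*(-3))/(1/(66 - 72)) = 21 + (-5 - 3/8)/(1/(-6)) = 21 - 43/(8*(-⅙)) = 21 - 43/8*(-6) = 21 + 129/4 = 213/4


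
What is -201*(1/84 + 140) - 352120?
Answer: -10647347/28 ≈ -3.8026e+5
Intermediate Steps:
-201*(1/84 + 140) - 352120 = -201*11761/84 - 352120 = -787987/28 - 352120 = -10647347/28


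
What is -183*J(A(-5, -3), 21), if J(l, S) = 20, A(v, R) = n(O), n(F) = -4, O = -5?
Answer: -3660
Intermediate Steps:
A(v, R) = -4
-183*J(A(-5, -3), 21) = -183*20 = -3660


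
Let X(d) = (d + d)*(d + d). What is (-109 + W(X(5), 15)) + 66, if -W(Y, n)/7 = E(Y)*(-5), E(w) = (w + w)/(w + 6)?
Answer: 1221/53 ≈ 23.038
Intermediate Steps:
X(d) = 4*d**2 (X(d) = (2*d)*(2*d) = 4*d**2)
E(w) = 2*w/(6 + w) (E(w) = (2*w)/(6 + w) = 2*w/(6 + w))
W(Y, n) = 70*Y/(6 + Y) (W(Y, n) = -7*2*Y/(6 + Y)*(-5) = -(-70)*Y/(6 + Y) = 70*Y/(6 + Y))
(-109 + W(X(5), 15)) + 66 = (-109 + 70*(4*5**2)/(6 + 4*5**2)) + 66 = (-109 + 70*(4*25)/(6 + 4*25)) + 66 = (-109 + 70*100/(6 + 100)) + 66 = (-109 + 70*100/106) + 66 = (-109 + 70*100*(1/106)) + 66 = (-109 + 3500/53) + 66 = -2277/53 + 66 = 1221/53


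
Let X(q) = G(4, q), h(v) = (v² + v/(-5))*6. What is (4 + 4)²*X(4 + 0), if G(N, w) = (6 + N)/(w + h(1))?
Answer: 800/11 ≈ 72.727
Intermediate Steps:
h(v) = 6*v² - 6*v/5 (h(v) = (v² + v*(-⅕))*6 = (v² - v/5)*6 = 6*v² - 6*v/5)
G(N, w) = (6 + N)/(24/5 + w) (G(N, w) = (6 + N)/(w + (6/5)*1*(-1 + 5*1)) = (6 + N)/(w + (6/5)*1*(-1 + 5)) = (6 + N)/(w + (6/5)*1*4) = (6 + N)/(w + 24/5) = (6 + N)/(24/5 + w))
X(q) = 50/(24 + 5*q) (X(q) = 5*(6 + 4)/(24 + 5*q) = 5*10/(24 + 5*q) = 50/(24 + 5*q))
(4 + 4)²*X(4 + 0) = (4 + 4)²*(50/(24 + 5*(4 + 0))) = 8²*(50/(24 + 5*4)) = 64*(50/(24 + 20)) = 64*(50/44) = 64*(50*(1/44)) = 64*(25/22) = 800/11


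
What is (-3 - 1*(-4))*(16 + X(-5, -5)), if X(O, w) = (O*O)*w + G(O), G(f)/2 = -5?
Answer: -119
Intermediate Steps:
G(f) = -10 (G(f) = 2*(-5) = -10)
X(O, w) = -10 + w*O² (X(O, w) = (O*O)*w - 10 = O²*w - 10 = w*O² - 10 = -10 + w*O²)
(-3 - 1*(-4))*(16 + X(-5, -5)) = (-3 - 1*(-4))*(16 + (-10 - 5*(-5)²)) = (-3 + 4)*(16 + (-10 - 5*25)) = 1*(16 + (-10 - 125)) = 1*(16 - 135) = 1*(-119) = -119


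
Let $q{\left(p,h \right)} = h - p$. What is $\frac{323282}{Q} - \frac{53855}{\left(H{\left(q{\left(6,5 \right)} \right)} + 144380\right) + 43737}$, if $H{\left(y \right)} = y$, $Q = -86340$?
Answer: $- \frac{16366089353}{4060483860} \approx -4.0306$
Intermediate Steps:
$\frac{323282}{Q} - \frac{53855}{\left(H{\left(q{\left(6,5 \right)} \right)} + 144380\right) + 43737} = \frac{323282}{-86340} - \frac{53855}{\left(\left(5 - 6\right) + 144380\right) + 43737} = 323282 \left(- \frac{1}{86340}\right) - \frac{53855}{\left(\left(5 - 6\right) + 144380\right) + 43737} = - \frac{161641}{43170} - \frac{53855}{\left(-1 + 144380\right) + 43737} = - \frac{161641}{43170} - \frac{53855}{144379 + 43737} = - \frac{161641}{43170} - \frac{53855}{188116} = - \frac{16366089353}{4060483860}$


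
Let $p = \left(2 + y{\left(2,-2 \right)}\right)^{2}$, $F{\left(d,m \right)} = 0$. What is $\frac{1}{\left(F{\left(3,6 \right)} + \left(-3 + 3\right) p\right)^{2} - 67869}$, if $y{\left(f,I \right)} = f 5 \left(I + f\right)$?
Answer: $- \frac{1}{67869} \approx -1.4734 \cdot 10^{-5}$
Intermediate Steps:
$y{\left(f,I \right)} = 5 f \left(I + f\right)$
$p = 4$ ($p = \left(2 + 5 \cdot 2 \left(-2 + 2\right)\right)^{2} = \left(2 + 5 \cdot 2 \cdot 0\right)^{2} = \left(2 + 0\right)^{2} = 2^{2} = 4$)
$\frac{1}{\left(F{\left(3,6 \right)} + \left(-3 + 3\right) p\right)^{2} - 67869} = \frac{1}{\left(0 + \left(-3 + 3\right) 4\right)^{2} - 67869} = \frac{1}{\left(0 + 0 \cdot 4\right)^{2} - 67869} = \frac{1}{\left(0 + 0\right)^{2} - 67869} = \frac{1}{0^{2} - 67869} = \frac{1}{0 - 67869} = \frac{1}{-67869} = - \frac{1}{67869}$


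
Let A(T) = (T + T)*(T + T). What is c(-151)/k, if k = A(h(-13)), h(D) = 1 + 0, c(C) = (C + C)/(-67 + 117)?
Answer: -151/100 ≈ -1.5100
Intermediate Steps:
c(C) = C/25 (c(C) = (2*C)/50 = (2*C)*(1/50) = C/25)
h(D) = 1
A(T) = 4*T² (A(T) = (2*T)*(2*T) = 4*T²)
k = 4 (k = 4*1² = 4*1 = 4)
c(-151)/k = ((1/25)*(-151))/4 = -151/25*¼ = -151/100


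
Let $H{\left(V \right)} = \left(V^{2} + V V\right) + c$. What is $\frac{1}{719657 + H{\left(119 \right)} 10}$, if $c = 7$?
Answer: $\frac{1}{1002947} \approx 9.9706 \cdot 10^{-7}$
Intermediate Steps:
$H{\left(V \right)} = 7 + 2 V^{2}$ ($H{\left(V \right)} = \left(V^{2} + V V\right) + 7 = \left(V^{2} + V^{2}\right) + 7 = 2 V^{2} + 7 = 7 + 2 V^{2}$)
$\frac{1}{719657 + H{\left(119 \right)} 10} = \frac{1}{719657 + \left(7 + 2 \cdot 119^{2}\right) 10} = \frac{1}{719657 + \left(7 + 2 \cdot 14161\right) 10} = \frac{1}{719657 + \left(7 + 28322\right) 10} = \frac{1}{719657 + 28329 \cdot 10} = \frac{1}{719657 + 283290} = \frac{1}{1002947}$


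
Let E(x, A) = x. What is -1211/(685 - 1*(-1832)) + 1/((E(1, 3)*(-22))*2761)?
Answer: -73561079/152887614 ≈ -0.48114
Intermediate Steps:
-1211/(685 - 1*(-1832)) + 1/((E(1, 3)*(-22))*2761) = -1211/(685 - 1*(-1832)) + 1/((1*(-22))*2761) = -1211/(685 + 1832) + (1/2761)/(-22) = -1211/2517 - 1/22*1/2761 = -1211*1/2517 - 1/60742 = -1211/2517 - 1/60742 = -73561079/152887614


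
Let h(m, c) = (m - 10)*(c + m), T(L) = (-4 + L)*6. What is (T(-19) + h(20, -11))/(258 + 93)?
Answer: -16/117 ≈ -0.13675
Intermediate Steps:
T(L) = -24 + 6*L
h(m, c) = (-10 + m)*(c + m)
(T(-19) + h(20, -11))/(258 + 93) = ((-24 + 6*(-19)) + (20**2 - 10*(-11) - 10*20 - 11*20))/(258 + 93) = ((-24 - 114) + (400 + 110 - 200 - 220))/351 = (-138 + 90)*(1/351) = -48*1/351 = -16/117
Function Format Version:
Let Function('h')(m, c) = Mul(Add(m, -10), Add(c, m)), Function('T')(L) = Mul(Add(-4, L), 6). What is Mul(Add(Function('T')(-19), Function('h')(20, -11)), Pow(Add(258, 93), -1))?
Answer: Rational(-16, 117) ≈ -0.13675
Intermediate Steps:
Function('T')(L) = Add(-24, Mul(6, L))
Function('h')(m, c) = Mul(Add(-10, m), Add(c, m))
Mul(Add(Function('T')(-19), Function('h')(20, -11)), Pow(Add(258, 93), -1)) = Mul(Add(Add(-24, Mul(6, -19)), Add(Pow(20, 2), Mul(-10, -11), Mul(-10, 20), Mul(-11, 20))), Pow(Add(258, 93), -1)) = Mul(Add(Add(-24, -114), Add(400, 110, -200, -220)), Pow(351, -1)) = Mul(Add(-138, 90), Rational(1, 351)) = Mul(-48, Rational(1, 351)) = Rational(-16, 117)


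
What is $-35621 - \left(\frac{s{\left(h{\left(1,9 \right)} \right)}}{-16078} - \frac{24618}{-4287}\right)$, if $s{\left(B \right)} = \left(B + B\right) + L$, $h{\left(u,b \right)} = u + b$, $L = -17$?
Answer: $- \frac{818540863683}{22975462} \approx -35627.0$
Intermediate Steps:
$h{\left(u,b \right)} = b + u$
$s{\left(B \right)} = -17 + 2 B$ ($s{\left(B \right)} = \left(B + B\right) - 17 = 2 B - 17 = -17 + 2 B$)
$-35621 - \left(\frac{s{\left(h{\left(1,9 \right)} \right)}}{-16078} - \frac{24618}{-4287}\right) = -35621 - \left(\frac{-17 + 2 \left(9 + 1\right)}{-16078} - \frac{24618}{-4287}\right) = -35621 - \left(\left(-17 + 2 \cdot 10\right) \left(- \frac{1}{16078}\right) - - \frac{8206}{1429}\right) = -35621 - \left(\left(-17 + 20\right) \left(- \frac{1}{16078}\right) + \frac{8206}{1429}\right) = -35621 - \left(3 \left(- \frac{1}{16078}\right) + \frac{8206}{1429}\right) = -35621 - \left(- \frac{3}{16078} + \frac{8206}{1429}\right) = -35621 - \frac{131931781}{22975462} = - \frac{818540863683}{22975462}$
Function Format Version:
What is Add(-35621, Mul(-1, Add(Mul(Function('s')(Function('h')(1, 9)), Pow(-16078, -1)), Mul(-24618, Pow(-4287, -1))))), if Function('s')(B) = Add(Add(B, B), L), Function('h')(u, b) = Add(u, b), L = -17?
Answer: Rational(-818540863683, 22975462) ≈ -35627.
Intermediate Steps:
Function('h')(u, b) = Add(b, u)
Function('s')(B) = Add(-17, Mul(2, B)) (Function('s')(B) = Add(Add(B, B), -17) = Add(Mul(2, B), -17) = Add(-17, Mul(2, B)))
Add(-35621, Mul(-1, Add(Mul(Function('s')(Function('h')(1, 9)), Pow(-16078, -1)), Mul(-24618, Pow(-4287, -1))))) = Add(-35621, Mul(-1, Add(Mul(Add(-17, Mul(2, Add(9, 1))), Pow(-16078, -1)), Mul(-24618, Pow(-4287, -1))))) = Add(-35621, Mul(-1, Add(Mul(Add(-17, Mul(2, 10)), Rational(-1, 16078)), Mul(-24618, Rational(-1, 4287))))) = Add(-35621, Mul(-1, Add(Mul(Add(-17, 20), Rational(-1, 16078)), Rational(8206, 1429)))) = Add(-35621, Mul(-1, Add(Mul(3, Rational(-1, 16078)), Rational(8206, 1429)))) = Add(-35621, Mul(-1, Add(Rational(-3, 16078), Rational(8206, 1429)))) = Add(-35621, Mul(-1, Rational(131931781, 22975462))) = Add(-35621, Rational(-131931781, 22975462)) = Rational(-818540863683, 22975462)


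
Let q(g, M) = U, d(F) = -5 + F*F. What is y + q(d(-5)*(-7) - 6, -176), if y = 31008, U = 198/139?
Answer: 4310310/139 ≈ 31009.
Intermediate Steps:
d(F) = -5 + F²
U = 198/139 (U = 198*(1/139) = 198/139 ≈ 1.4245)
q(g, M) = 198/139
y + q(d(-5)*(-7) - 6, -176) = 31008 + 198/139 = 4310310/139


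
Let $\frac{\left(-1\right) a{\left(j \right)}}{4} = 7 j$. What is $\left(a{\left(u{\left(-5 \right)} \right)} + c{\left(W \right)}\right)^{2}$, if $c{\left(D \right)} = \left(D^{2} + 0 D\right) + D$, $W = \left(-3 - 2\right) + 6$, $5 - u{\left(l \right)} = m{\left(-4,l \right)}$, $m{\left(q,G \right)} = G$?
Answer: $77284$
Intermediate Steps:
$u{\left(l \right)} = 5 - l$
$W = 1$ ($W = -5 + 6 = 1$)
$c{\left(D \right)} = D + D^{2}$ ($c{\left(D \right)} = \left(D^{2} + 0\right) + D = D^{2} + D = D + D^{2}$)
$a{\left(j \right)} = - 28 j$ ($a{\left(j \right)} = - 4 \cdot 7 j = - 28 j$)
$\left(a{\left(u{\left(-5 \right)} \right)} + c{\left(W \right)}\right)^{2} = \left(- 28 \left(5 - -5\right) + 1 \left(1 + 1\right)\right)^{2} = \left(- 28 \left(5 + 5\right) + 1 \cdot 2\right)^{2} = \left(\left(-28\right) 10 + 2\right)^{2} = \left(-280 + 2\right)^{2} = \left(-278\right)^{2} = 77284$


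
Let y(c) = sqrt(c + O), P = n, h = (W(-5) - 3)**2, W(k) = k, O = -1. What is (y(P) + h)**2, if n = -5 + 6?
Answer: 4096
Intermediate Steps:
n = 1
h = 64 (h = (-5 - 3)**2 = (-8)**2 = 64)
P = 1
y(c) = sqrt(-1 + c) (y(c) = sqrt(c - 1) = sqrt(-1 + c))
(y(P) + h)**2 = (sqrt(-1 + 1) + 64)**2 = (sqrt(0) + 64)**2 = (0 + 64)**2 = 64**2 = 4096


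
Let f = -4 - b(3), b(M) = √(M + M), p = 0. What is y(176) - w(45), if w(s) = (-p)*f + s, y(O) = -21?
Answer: -66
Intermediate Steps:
b(M) = √2*√M (b(M) = √(2*M) = √2*√M)
f = -4 - √6 (f = -4 - √2*√3 = -4 - √6 ≈ -6.4495)
w(s) = s (w(s) = (-1*0)*(-4 - √6) + s = 0*(-4 - √6) + s = 0 + s = s)
y(176) - w(45) = -21 - 1*45 = -21 - 45 = -66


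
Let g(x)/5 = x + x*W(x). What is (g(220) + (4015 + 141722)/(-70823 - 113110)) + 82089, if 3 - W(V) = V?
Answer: -3178194500/20437 ≈ -1.5551e+5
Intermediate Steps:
W(V) = 3 - V
g(x) = 5*x + 5*x*(3 - x) (g(x) = 5*(x + x*(3 - x)) = 5*x + 5*x*(3 - x))
(g(220) + (4015 + 141722)/(-70823 - 113110)) + 82089 = (5*220*(4 - 1*220) + (4015 + 141722)/(-70823 - 113110)) + 82089 = (5*220*(4 - 220) + 145737/(-183933)) + 82089 = (5*220*(-216) + 145737*(-1/183933)) + 82089 = (-237600 - 16193/20437) + 82089 = -4855847393/20437 + 82089 = -3178194500/20437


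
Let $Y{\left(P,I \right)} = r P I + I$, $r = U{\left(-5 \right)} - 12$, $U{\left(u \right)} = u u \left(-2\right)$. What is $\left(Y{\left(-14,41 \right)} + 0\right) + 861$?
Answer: $36490$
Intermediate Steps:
$U{\left(u \right)} = - 2 u^{2}$ ($U{\left(u \right)} = u^{2} \left(-2\right) = - 2 u^{2}$)
$r = -62$ ($r = - 2 \left(-5\right)^{2} - 12 = \left(-2\right) 25 - 12 = -50 - 12 = -62$)
$Y{\left(P,I \right)} = I - 62 I P$ ($Y{\left(P,I \right)} = - 62 P I + I = - 62 I P + I = I - 62 I P$)
$\left(Y{\left(-14,41 \right)} + 0\right) + 861 = \left(41 \left(1 - -868\right) + 0\right) + 861 = \left(41 \left(1 + 868\right) + 0\right) + 861 = \left(41 \cdot 869 + 0\right) + 861 = \left(35629 + 0\right) + 861 = 35629 + 861 = 36490$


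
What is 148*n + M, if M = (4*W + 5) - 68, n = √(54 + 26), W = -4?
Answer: -79 + 592*√5 ≈ 1244.8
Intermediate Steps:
n = 4*√5 (n = √80 = 4*√5 ≈ 8.9443)
M = -79 (M = (4*(-4) + 5) - 68 = (-16 + 5) - 68 = -11 - 68 = -79)
148*n + M = 148*(4*√5) - 79 = 592*√5 - 79 = -79 + 592*√5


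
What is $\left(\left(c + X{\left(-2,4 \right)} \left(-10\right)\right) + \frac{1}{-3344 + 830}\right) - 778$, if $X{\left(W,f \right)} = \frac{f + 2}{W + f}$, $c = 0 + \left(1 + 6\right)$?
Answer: $- \frac{2013715}{2514} \approx -801.0$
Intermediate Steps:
$c = 7$ ($c = 0 + 7 = 7$)
$X{\left(W,f \right)} = \frac{2 + f}{W + f}$
$\left(\left(c + X{\left(-2,4 \right)} \left(-10\right)\right) + \frac{1}{-3344 + 830}\right) - 778 = \left(\left(7 + \frac{2 + 4}{-2 + 4} \left(-10\right)\right) + \frac{1}{-3344 + 830}\right) - 778 = \left(\left(7 + \frac{1}{2} \cdot 6 \left(-10\right)\right) + \frac{1}{-2514}\right) - 778 = \left(\left(7 + \frac{1}{2} \cdot 6 \left(-10\right)\right) - \frac{1}{2514}\right) - 778 = \left(\left(7 + 3 \left(-10\right)\right) - \frac{1}{2514}\right) - 778 = \left(\left(7 - 30\right) - \frac{1}{2514}\right) - 778 = \left(-23 - \frac{1}{2514}\right) - 778 = - \frac{57823}{2514} - 778 = - \frac{2013715}{2514}$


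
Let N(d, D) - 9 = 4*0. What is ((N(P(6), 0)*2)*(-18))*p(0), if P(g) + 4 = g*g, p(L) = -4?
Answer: 1296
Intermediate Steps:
P(g) = -4 + g² (P(g) = -4 + g*g = -4 + g²)
N(d, D) = 9 (N(d, D) = 9 + 4*0 = 9 + 0 = 9)
((N(P(6), 0)*2)*(-18))*p(0) = ((9*2)*(-18))*(-4) = (18*(-18))*(-4) = -324*(-4) = 1296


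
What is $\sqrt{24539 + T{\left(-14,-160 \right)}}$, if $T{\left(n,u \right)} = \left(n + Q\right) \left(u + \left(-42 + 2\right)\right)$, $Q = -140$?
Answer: $\sqrt{55339} \approx 235.24$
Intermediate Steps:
$T{\left(n,u \right)} = \left(-140 + n\right) \left(-40 + u\right)$ ($T{\left(n,u \right)} = \left(n - 140\right) \left(u + \left(-42 + 2\right)\right) = \left(-140 + n\right) \left(u - 40\right) = \left(-140 + n\right) \left(-40 + u\right)$)
$\sqrt{24539 + T{\left(-14,-160 \right)}} = \sqrt{24539 - -30800} = \sqrt{24539 + \left(5600 + 22400 + 560 + 2240\right)} = \sqrt{24539 + 30800} = \sqrt{55339}$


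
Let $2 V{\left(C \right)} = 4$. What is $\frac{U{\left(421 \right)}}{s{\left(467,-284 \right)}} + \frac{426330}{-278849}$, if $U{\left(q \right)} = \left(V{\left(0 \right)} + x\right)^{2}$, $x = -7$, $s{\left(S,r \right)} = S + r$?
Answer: $- \frac{71047165}{51029367} \approx -1.3923$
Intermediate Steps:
$V{\left(C \right)} = 2$ ($V{\left(C \right)} = \frac{1}{2} \cdot 4 = 2$)
$U{\left(q \right)} = 25$ ($U{\left(q \right)} = \left(2 - 7\right)^{2} = \left(-5\right)^{2} = 25$)
$\frac{U{\left(421 \right)}}{s{\left(467,-284 \right)}} + \frac{426330}{-278849} = \frac{25}{467 - 284} + \frac{426330}{-278849} = \frac{25}{183} + 426330 \left(- \frac{1}{278849}\right) = 25 \cdot \frac{1}{183} - \frac{426330}{278849} = \frac{25}{183} - \frac{426330}{278849} = - \frac{71047165}{51029367}$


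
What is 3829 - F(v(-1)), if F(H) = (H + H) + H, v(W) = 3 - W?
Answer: 3817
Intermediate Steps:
F(H) = 3*H (F(H) = 2*H + H = 3*H)
3829 - F(v(-1)) = 3829 - 3*(3 - 1*(-1)) = 3829 - 3*(3 + 1) = 3829 - 3*4 = 3829 - 1*12 = 3829 - 12 = 3817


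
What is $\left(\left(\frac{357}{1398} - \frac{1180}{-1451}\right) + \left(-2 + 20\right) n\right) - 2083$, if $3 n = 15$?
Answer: $- \frac{1346876289}{676166} \approx -1991.9$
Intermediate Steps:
$n = 5$ ($n = \frac{1}{3} \cdot 15 = 5$)
$\left(\left(\frac{357}{1398} - \frac{1180}{-1451}\right) + \left(-2 + 20\right) n\right) - 2083 = \left(\left(\frac{357}{1398} - \frac{1180}{-1451}\right) + \left(-2 + 20\right) 5\right) - 2083 = \left(\left(357 \cdot \frac{1}{1398} - - \frac{1180}{1451}\right) + 18 \cdot 5\right) - 2083 = \left(\left(\frac{119}{466} + \frac{1180}{1451}\right) + 90\right) - 2083 = \left(\frac{722549}{676166} + 90\right) - 2083 = \frac{61577489}{676166} - 2083 = - \frac{1346876289}{676166}$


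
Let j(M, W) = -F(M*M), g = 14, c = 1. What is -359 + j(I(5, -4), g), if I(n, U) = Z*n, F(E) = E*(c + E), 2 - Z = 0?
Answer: -10459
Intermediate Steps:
Z = 2 (Z = 2 - 1*0 = 2 + 0 = 2)
F(E) = E*(1 + E)
I(n, U) = 2*n
j(M, W) = -M**2*(1 + M**2) (j(M, W) = -M*M*(1 + M*M) = -M**2*(1 + M**2))
-359 + j(I(5, -4), g) = -359 + (-(2*5)**2 - (2*5)**4) = -359 + (-1*10**2 - 1*10**4) = -359 + (-1*100 - 1*10000) = -359 + (-100 - 10000) = -359 - 10100 = -10459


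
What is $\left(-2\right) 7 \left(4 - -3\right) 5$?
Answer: $-490$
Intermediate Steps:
$\left(-2\right) 7 \left(4 - -3\right) 5 = - 14 \left(4 + 3\right) 5 = \left(-14\right) 7 \cdot 5 = \left(-98\right) 5 = -490$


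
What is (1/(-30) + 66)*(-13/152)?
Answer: -25727/4560 ≈ -5.6419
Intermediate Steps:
(1/(-30) + 66)*(-13/152) = (-1/30 + 66)*(-13*1/152) = (1979/30)*(-13/152) = -25727/4560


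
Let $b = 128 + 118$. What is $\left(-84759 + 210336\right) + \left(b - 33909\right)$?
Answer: $91914$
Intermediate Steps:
$b = 246$
$\left(-84759 + 210336\right) + \left(b - 33909\right) = \left(-84759 + 210336\right) + \left(246 - 33909\right) = 125577 + \left(246 - 33909\right) = 125577 - 33663 = 91914$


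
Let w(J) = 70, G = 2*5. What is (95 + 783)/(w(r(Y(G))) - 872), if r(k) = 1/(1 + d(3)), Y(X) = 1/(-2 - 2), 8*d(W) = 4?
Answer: -439/401 ≈ -1.0948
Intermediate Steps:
G = 10
d(W) = ½ (d(W) = (⅛)*4 = ½)
Y(X) = -¼ (Y(X) = 1/(-4) = -¼)
r(k) = ⅔ (r(k) = 1/(1 + ½) = 1/(3/2) = ⅔)
(95 + 783)/(w(r(Y(G))) - 872) = (95 + 783)/(70 - 872) = 878/(-802) = 878*(-1/802) = -439/401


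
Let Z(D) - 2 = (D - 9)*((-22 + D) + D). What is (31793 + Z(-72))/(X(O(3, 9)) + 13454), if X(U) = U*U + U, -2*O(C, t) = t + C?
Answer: 45241/13484 ≈ 3.3552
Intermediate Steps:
O(C, t) = -C/2 - t/2 (O(C, t) = -(t + C)/2 = -(C + t)/2 = -C/2 - t/2)
Z(D) = 2 + (-22 + 2*D)*(-9 + D) (Z(D) = 2 + (D - 9)*((-22 + D) + D) = 2 + (-9 + D)*(-22 + 2*D) = 2 + (-22 + 2*D)*(-9 + D))
X(U) = U + U² (X(U) = U² + U = U + U²)
(31793 + Z(-72))/(X(O(3, 9)) + 13454) = (31793 + (200 - 40*(-72) + 2*(-72)²))/((-½*3 - ½*9)*(1 + (-½*3 - ½*9)) + 13454) = (31793 + (200 + 2880 + 2*5184))/((-3/2 - 9/2)*(1 + (-3/2 - 9/2)) + 13454) = (31793 + (200 + 2880 + 10368))/(-6*(1 - 6) + 13454) = (31793 + 13448)/(-6*(-5) + 13454) = 45241/(30 + 13454) = 45241/13484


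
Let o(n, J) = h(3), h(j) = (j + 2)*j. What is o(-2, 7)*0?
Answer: 0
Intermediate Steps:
h(j) = j*(2 + j) (h(j) = (2 + j)*j = j*(2 + j))
o(n, J) = 15 (o(n, J) = 3*(2 + 3) = 3*5 = 15)
o(-2, 7)*0 = 15*0 = 0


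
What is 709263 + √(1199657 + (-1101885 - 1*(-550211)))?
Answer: 709263 + √647983 ≈ 7.1007e+5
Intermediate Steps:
709263 + √(1199657 + (-1101885 - 1*(-550211))) = 709263 + √(1199657 + (-1101885 + 550211)) = 709263 + √(1199657 - 551674) = 709263 + √647983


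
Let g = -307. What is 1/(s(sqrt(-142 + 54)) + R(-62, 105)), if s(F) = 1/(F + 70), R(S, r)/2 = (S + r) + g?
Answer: 2*(-sqrt(22) + 35*I)/(-36959*I + 1056*sqrt(22)) ≈ -0.001894 + 6.7463e-9*I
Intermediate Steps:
R(S, r) = -614 + 2*S + 2*r (R(S, r) = 2*((S + r) - 307) = 2*(-307 + S + r) = -614 + 2*S + 2*r)
s(F) = 1/(70 + F)
1/(s(sqrt(-142 + 54)) + R(-62, 105)) = 1/(1/(70 + sqrt(-142 + 54)) + (-614 + 2*(-62) + 2*105)) = 1/(1/(70 + sqrt(-88)) + (-614 - 124 + 210)) = 1/(1/(70 + 2*I*sqrt(22)) - 528) = 1/(-528 + 1/(70 + 2*I*sqrt(22)))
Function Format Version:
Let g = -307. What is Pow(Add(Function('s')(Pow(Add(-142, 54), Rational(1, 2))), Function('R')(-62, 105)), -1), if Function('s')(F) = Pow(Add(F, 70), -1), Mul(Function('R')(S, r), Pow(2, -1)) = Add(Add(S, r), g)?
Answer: Mul(2, Pow(Add(Mul(-36959, I), Mul(1056, Pow(22, Rational(1, 2)))), -1), Add(Mul(-1, Pow(22, Rational(1, 2))), Mul(35, I))) ≈ Add(-0.0018940, Mul(6.7463e-9, I))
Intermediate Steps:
Function('R')(S, r) = Add(-614, Mul(2, S), Mul(2, r)) (Function('R')(S, r) = Mul(2, Add(Add(S, r), -307)) = Mul(2, Add(-307, S, r)) = Add(-614, Mul(2, S), Mul(2, r)))
Function('s')(F) = Pow(Add(70, F), -1)
Pow(Add(Function('s')(Pow(Add(-142, 54), Rational(1, 2))), Function('R')(-62, 105)), -1) = Pow(Add(Pow(Add(70, Pow(Add(-142, 54), Rational(1, 2))), -1), Add(-614, Mul(2, -62), Mul(2, 105))), -1) = Pow(Add(Pow(Add(70, Pow(-88, Rational(1, 2))), -1), Add(-614, -124, 210)), -1) = Pow(Add(Pow(Add(70, Mul(2, I, Pow(22, Rational(1, 2)))), -1), -528), -1) = Pow(Add(-528, Pow(Add(70, Mul(2, I, Pow(22, Rational(1, 2)))), -1)), -1)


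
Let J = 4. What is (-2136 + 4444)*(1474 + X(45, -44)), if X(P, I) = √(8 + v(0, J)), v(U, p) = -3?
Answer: 3401992 + 2308*√5 ≈ 3.4072e+6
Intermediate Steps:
X(P, I) = √5 (X(P, I) = √(8 - 3) = √5)
(-2136 + 4444)*(1474 + X(45, -44)) = (-2136 + 4444)*(1474 + √5) = 2308*(1474 + √5) = 3401992 + 2308*√5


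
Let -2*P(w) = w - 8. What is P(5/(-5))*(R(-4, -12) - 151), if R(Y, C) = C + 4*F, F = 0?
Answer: -1467/2 ≈ -733.50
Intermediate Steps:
P(w) = 4 - w/2 (P(w) = -(w - 8)/2 = -(-8 + w)/2 = 4 - w/2)
R(Y, C) = C (R(Y, C) = C + 4*0 = C + 0 = C)
P(5/(-5))*(R(-4, -12) - 151) = (4 - 5/(2*(-5)))*(-12 - 151) = (4 - 5*(-1)/(2*5))*(-163) = (4 - 1/2*(-1))*(-163) = (4 + 1/2)*(-163) = (9/2)*(-163) = -1467/2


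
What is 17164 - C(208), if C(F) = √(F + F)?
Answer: 17164 - 4*√26 ≈ 17144.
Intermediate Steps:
C(F) = √2*√F (C(F) = √(2*F) = √2*√F)
17164 - C(208) = 17164 - √2*√208 = 17164 - √2*4*√13 = 17164 - 4*√26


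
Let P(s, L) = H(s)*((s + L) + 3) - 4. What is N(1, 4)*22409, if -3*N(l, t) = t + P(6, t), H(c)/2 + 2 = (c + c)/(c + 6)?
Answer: 582634/3 ≈ 1.9421e+5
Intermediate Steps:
H(c) = -4 + 4*c/(6 + c) (H(c) = -4 + 2*((c + c)/(c + 6)) = -4 + 2*((2*c)/(6 + c)) = -4 + 2*(2*c/(6 + c)) = -4 + 4*c/(6 + c))
P(s, L) = -4 - 24*(3 + L + s)/(6 + s) (P(s, L) = (-24/(6 + s))*((s + L) + 3) - 4 = (-24/(6 + s))*((L + s) + 3) - 4 = (-24/(6 + s))*(3 + L + s) - 4 = -24*(3 + L + s)/(6 + s) - 4 = -4 - 24*(3 + L + s)/(6 + s))
N(l, t) = 22/3 + t/3 (N(l, t) = -(t + 4*(-24 - 7*6 - 6*t)/(6 + 6))/3 = -(t + 4*(-24 - 42 - 6*t)/12)/3 = -(t + 4*(1/12)*(-66 - 6*t))/3 = -(t + (-22 - 2*t))/3 = -(-22 - t)/3 = 22/3 + t/3)
N(1, 4)*22409 = (22/3 + (1/3)*4)*22409 = (22/3 + 4/3)*22409 = (26/3)*22409 = 582634/3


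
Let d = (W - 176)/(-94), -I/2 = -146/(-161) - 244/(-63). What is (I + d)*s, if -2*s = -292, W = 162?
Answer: -93571546/68103 ≈ -1374.0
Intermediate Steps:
s = 146 (s = -½*(-292) = 146)
I = -13852/1449 (I = -2*(-146/(-161) - 244/(-63)) = -2*(-146*(-1/161) - 244*(-1/63)) = -2*(146/161 + 244/63) = -2*6926/1449 = -13852/1449 ≈ -9.5597)
d = 7/47 (d = (162 - 176)/(-94) = -14*(-1/94) = 7/47 ≈ 0.14894)
(I + d)*s = (-13852/1449 + 7/47)*146 = -640901/68103*146 = -93571546/68103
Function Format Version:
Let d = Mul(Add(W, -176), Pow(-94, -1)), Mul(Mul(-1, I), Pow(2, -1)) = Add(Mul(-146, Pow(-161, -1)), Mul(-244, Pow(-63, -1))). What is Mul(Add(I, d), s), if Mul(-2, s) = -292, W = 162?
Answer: Rational(-93571546, 68103) ≈ -1374.0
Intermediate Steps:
s = 146 (s = Mul(Rational(-1, 2), -292) = 146)
I = Rational(-13852, 1449) (I = Mul(-2, Add(Mul(-146, Pow(-161, -1)), Mul(-244, Pow(-63, -1)))) = Mul(-2, Add(Mul(-146, Rational(-1, 161)), Mul(-244, Rational(-1, 63)))) = Mul(-2, Add(Rational(146, 161), Rational(244, 63))) = Mul(-2, Rational(6926, 1449)) = Rational(-13852, 1449) ≈ -9.5597)
d = Rational(7, 47) (d = Mul(Add(162, -176), Pow(-94, -1)) = Mul(-14, Rational(-1, 94)) = Rational(7, 47) ≈ 0.14894)
Mul(Add(I, d), s) = Mul(Add(Rational(-13852, 1449), Rational(7, 47)), 146) = Mul(Rational(-640901, 68103), 146) = Rational(-93571546, 68103)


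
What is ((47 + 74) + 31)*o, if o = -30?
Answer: -4560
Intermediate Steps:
((47 + 74) + 31)*o = ((47 + 74) + 31)*(-30) = (121 + 31)*(-30) = 152*(-30) = -4560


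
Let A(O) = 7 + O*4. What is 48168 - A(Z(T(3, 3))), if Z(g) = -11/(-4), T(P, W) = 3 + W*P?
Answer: 48150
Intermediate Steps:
T(P, W) = 3 + P*W
Z(g) = 11/4 (Z(g) = -11*(-¼) = 11/4)
A(O) = 7 + 4*O
48168 - A(Z(T(3, 3))) = 48168 - (7 + 4*(11/4)) = 48168 - (7 + 11) = 48168 - 1*18 = 48168 - 18 = 48150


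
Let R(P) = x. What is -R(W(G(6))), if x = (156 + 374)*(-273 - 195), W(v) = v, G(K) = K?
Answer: 248040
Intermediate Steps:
x = -248040 (x = 530*(-468) = -248040)
R(P) = -248040
-R(W(G(6))) = -1*(-248040) = 248040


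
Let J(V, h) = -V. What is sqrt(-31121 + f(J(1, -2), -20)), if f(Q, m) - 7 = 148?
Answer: I*sqrt(30966) ≈ 175.97*I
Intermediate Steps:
f(Q, m) = 155 (f(Q, m) = 7 + 148 = 155)
sqrt(-31121 + f(J(1, -2), -20)) = sqrt(-31121 + 155) = sqrt(-30966) = I*sqrt(30966)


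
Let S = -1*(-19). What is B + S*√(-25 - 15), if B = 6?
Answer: 6 + 38*I*√10 ≈ 6.0 + 120.17*I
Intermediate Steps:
S = 19
B + S*√(-25 - 15) = 6 + 19*√(-25 - 15) = 6 + 19*√(-40) = 6 + 19*(2*I*√10) = 6 + 38*I*√10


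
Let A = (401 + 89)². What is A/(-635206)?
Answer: -120050/317603 ≈ -0.37799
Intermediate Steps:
A = 240100 (A = 490² = 240100)
A/(-635206) = 240100/(-635206) = 240100*(-1/635206) = -120050/317603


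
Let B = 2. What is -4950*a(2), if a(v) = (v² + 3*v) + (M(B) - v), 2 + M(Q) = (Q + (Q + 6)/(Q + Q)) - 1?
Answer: -44550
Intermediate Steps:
M(Q) = -3 + Q + (6 + Q)/(2*Q) (M(Q) = -2 + ((Q + (Q + 6)/(Q + Q)) - 1) = -2 + ((Q + (6 + Q)/((2*Q))) - 1) = -2 + ((Q + (6 + Q)*(1/(2*Q))) - 1) = -2 + ((Q + (6 + Q)/(2*Q)) - 1) = -2 + (-1 + Q + (6 + Q)/(2*Q)) = -3 + Q + (6 + Q)/(2*Q))
a(v) = 1 + v² + 2*v (a(v) = (v² + 3*v) + ((-5/2 + 2 + 3/2) - v) = (v² + 3*v) + (1 - v) = 1 + v² + 2*v)
-4950*a(2) = -4950*(1 + 2² + 2*2) = -4950*(1 + 4 + 4) = -4950*9 = -44550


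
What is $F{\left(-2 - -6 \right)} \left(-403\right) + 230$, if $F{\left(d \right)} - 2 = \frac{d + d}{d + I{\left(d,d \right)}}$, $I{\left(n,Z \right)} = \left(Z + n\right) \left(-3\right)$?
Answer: $- \frac{2074}{5} \approx -414.8$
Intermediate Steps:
$I{\left(n,Z \right)} = - 3 Z - 3 n$
$F{\left(d \right)} = \frac{8}{5}$ ($F{\left(d \right)} = 2 + \frac{d + d}{d - 6 d} = 2 + \frac{2 d}{d - 6 d} = 2 + \frac{2 d}{\left(-5\right) d} = 2 + 2 d \left(- \frac{1}{5 d}\right) = 2 - \frac{2}{5} = \frac{8}{5}$)
$F{\left(-2 - -6 \right)} \left(-403\right) + 230 = \frac{8}{5} \left(-403\right) + 230 = - \frac{3224}{5} + 230 = - \frac{2074}{5}$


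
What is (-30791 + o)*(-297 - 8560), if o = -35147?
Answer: 584012866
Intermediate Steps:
(-30791 + o)*(-297 - 8560) = (-30791 - 35147)*(-297 - 8560) = -65938*(-8857) = 584012866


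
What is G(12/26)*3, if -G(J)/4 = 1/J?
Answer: -26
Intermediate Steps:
G(J) = -4/J
G(12/26)*3 = -4/(12/26)*3 = -4/(12*(1/26))*3 = -4/6/13*3 = -4*13/6*3 = -26/3*3 = -26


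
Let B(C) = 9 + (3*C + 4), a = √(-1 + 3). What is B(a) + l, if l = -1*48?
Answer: -35 + 3*√2 ≈ -30.757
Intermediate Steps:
l = -48
a = √2 ≈ 1.4142
B(C) = 13 + 3*C (B(C) = 9 + (4 + 3*C) = 13 + 3*C)
B(a) + l = (13 + 3*√2) - 48 = -35 + 3*√2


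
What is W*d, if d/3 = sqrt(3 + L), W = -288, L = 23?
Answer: -864*sqrt(26) ≈ -4405.6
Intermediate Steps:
d = 3*sqrt(26) (d = 3*sqrt(3 + 23) = 3*sqrt(26) ≈ 15.297)
W*d = -864*sqrt(26)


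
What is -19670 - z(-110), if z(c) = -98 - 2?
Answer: -19570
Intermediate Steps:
z(c) = -100
-19670 - z(-110) = -19670 - 1*(-100) = -19670 + 100 = -19570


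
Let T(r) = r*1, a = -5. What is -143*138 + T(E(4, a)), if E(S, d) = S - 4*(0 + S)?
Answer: -19746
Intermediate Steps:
E(S, d) = -3*S (E(S, d) = S - 4*S = -3*S)
T(r) = r
-143*138 + T(E(4, a)) = -143*138 - 3*4 = -19734 - 12 = -19746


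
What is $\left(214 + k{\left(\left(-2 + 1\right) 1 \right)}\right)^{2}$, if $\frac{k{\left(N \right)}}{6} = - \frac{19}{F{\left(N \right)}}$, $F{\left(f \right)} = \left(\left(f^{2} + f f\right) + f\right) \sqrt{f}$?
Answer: $32800 + 48792 i \approx 32800.0 + 48792.0 i$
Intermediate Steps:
$F{\left(f \right)} = \sqrt{f} \left(f + 2 f^{2}\right)$ ($F{\left(f \right)} = \left(\left(f^{2} + f^{2}\right) + f\right) \sqrt{f} = \left(2 f^{2} + f\right) \sqrt{f} = \left(f + 2 f^{2}\right) \sqrt{f} = \sqrt{f} \left(f + 2 f^{2}\right)$)
$k{\left(N \right)} = - \frac{114}{N^{\frac{3}{2}} \left(1 + 2 N\right)}$ ($k{\left(N \right)} = 6 \left(- \frac{19}{N^{\frac{3}{2}} \left(1 + 2 N\right)}\right) = - \frac{114}{N^{\frac{3}{2}} \left(1 + 2 N\right)}$)
$\left(214 + k{\left(\left(-2 + 1\right) 1 \right)}\right)^{2} = \left(214 - \frac{114}{\left(-2 + 1\right)^{\frac{3}{2}} \left(1 + 2 \left(-2 + 1\right) 1\right)}\right)^{2} = \left(214 - \frac{114}{- i \left(1 + 2 \left(\left(-1\right) 1\right)\right)}\right)^{2} = \left(214 - \frac{114}{- i \left(1 + 2 \left(-1\right)\right)}\right)^{2} = \left(214 - \frac{114 i}{1 - 2}\right)^{2} = \left(214 - \frac{114 i}{-1}\right)^{2} = \left(214 - 114 i \left(-1\right)\right)^{2} = \left(214 + 114 i\right)^{2}$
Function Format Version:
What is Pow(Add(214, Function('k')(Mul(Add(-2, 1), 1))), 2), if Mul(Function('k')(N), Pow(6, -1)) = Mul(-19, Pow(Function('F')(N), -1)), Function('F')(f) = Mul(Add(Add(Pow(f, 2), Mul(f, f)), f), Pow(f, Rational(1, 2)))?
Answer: Add(32800, Mul(48792, I)) ≈ Add(32800., Mul(48792., I))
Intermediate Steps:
Function('F')(f) = Mul(Pow(f, Rational(1, 2)), Add(f, Mul(2, Pow(f, 2)))) (Function('F')(f) = Mul(Add(Add(Pow(f, 2), Pow(f, 2)), f), Pow(f, Rational(1, 2))) = Mul(Add(Mul(2, Pow(f, 2)), f), Pow(f, Rational(1, 2))) = Mul(Add(f, Mul(2, Pow(f, 2))), Pow(f, Rational(1, 2))) = Mul(Pow(f, Rational(1, 2)), Add(f, Mul(2, Pow(f, 2)))))
Function('k')(N) = Mul(-114, Pow(N, Rational(-3, 2)), Pow(Add(1, Mul(2, N)), -1)) (Function('k')(N) = Mul(6, Mul(-19, Pow(Mul(Pow(N, Rational(3, 2)), Add(1, Mul(2, N))), -1))) = Mul(6, Mul(-19, Mul(Pow(N, Rational(-3, 2)), Pow(Add(1, Mul(2, N)), -1)))) = Mul(6, Mul(-19, Pow(N, Rational(-3, 2)), Pow(Add(1, Mul(2, N)), -1))) = Mul(-114, Pow(N, Rational(-3, 2)), Pow(Add(1, Mul(2, N)), -1)))
Pow(Add(214, Function('k')(Mul(Add(-2, 1), 1))), 2) = Pow(Add(214, Mul(-114, Pow(Mul(Add(-2, 1), 1), Rational(-3, 2)), Pow(Add(1, Mul(2, Mul(Add(-2, 1), 1))), -1))), 2) = Pow(Add(214, Mul(-114, Pow(Mul(-1, 1), Rational(-3, 2)), Pow(Add(1, Mul(2, Mul(-1, 1))), -1))), 2) = Pow(Add(214, Mul(-114, Pow(-1, Rational(-3, 2)), Pow(Add(1, Mul(2, -1)), -1))), 2) = Pow(Add(214, Mul(-114, I, Pow(Add(1, -2), -1))), 2) = Pow(Add(214, Mul(-114, I, Pow(-1, -1))), 2) = Pow(Add(214, Mul(-114, I, -1)), 2) = Pow(Add(214, Mul(114, I)), 2)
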